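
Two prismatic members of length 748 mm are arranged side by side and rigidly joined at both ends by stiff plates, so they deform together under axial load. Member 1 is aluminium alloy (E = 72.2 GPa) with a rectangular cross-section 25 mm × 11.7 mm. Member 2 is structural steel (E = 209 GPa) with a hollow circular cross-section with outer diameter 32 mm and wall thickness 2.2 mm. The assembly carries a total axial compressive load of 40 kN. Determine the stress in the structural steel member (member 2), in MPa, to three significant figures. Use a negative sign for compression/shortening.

-130 MPa

A_1 = 292.5 mm².
A_2 = 206 mm².
Equal strain + equilibrium ⇒ each member carries load in proportion to AE: A₁E₁ = 21120000 N, A₂E₂ = 43050000 N, ΣAE = 64160000 N.
σ₂ = P·E₂/ΣAE = -40000·209000/64160000 = -130.3 MPa.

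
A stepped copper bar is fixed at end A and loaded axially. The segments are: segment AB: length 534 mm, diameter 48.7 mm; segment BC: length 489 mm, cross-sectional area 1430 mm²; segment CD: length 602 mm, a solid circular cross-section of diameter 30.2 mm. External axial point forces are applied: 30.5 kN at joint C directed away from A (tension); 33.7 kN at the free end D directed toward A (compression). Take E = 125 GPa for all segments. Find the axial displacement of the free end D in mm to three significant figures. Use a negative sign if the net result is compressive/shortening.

-0.243 mm

Internal axial forces (sectioning from the free end, tension +): N_CD = -33.7 kN, N_BC = -3.2 kN, N_AB = -3.2 kN.
A_AB = 1863 mm².
A_CD = 716.3 mm².
δ_AB = -3200·534/(1863·125000) = -0.007339 mm
δ_BC = -3200·489/(1430·125000) = -0.008754 mm
δ_CD = -33700·602/(716.3·125000) = -0.2266 mm
δ = Σδ_i = -0.2427 mm.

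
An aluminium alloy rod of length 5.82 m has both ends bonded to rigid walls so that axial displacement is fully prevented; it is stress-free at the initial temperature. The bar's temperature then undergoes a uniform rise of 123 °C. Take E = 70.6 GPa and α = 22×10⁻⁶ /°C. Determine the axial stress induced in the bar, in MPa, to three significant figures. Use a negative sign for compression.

Free thermal expansion αLΔT = 22e-6 · 5820 · 123 = 15.75 mm.
The walls impose strain ε = −(15.75)/5820 = -2.7060e-03; σ = Eε = 70600 · -2.7060e-03 = -191 MPa.

-191 MPa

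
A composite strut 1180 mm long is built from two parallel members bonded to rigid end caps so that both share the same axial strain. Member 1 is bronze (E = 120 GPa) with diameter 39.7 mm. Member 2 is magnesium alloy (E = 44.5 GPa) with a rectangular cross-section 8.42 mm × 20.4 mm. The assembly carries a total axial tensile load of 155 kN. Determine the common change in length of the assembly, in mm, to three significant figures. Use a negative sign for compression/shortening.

1.17 mm

A_1 = 1238 mm².
A_2 = 171.8 mm².
Equal strain + equilibrium ⇒ each member carries load in proportion to AE: A₁E₁ = 148500000 N, A₂E₂ = 7644000 N, ΣAE = 156200000 N.
δ = PL/ΣAE = 155000·1180/156200000 = 1.171 mm.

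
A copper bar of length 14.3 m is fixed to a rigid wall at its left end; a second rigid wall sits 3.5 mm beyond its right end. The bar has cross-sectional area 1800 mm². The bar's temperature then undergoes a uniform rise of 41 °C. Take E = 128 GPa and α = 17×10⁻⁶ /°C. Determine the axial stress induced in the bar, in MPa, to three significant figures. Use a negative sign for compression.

-57.9 MPa

Free thermal expansion αLΔT = 17e-6 · 14300 · 41 = 9.967 mm.
The walls engage after the gap closes; constrained expansion = 9.967 − 3.5 = 6.467 mm.
The walls impose strain ε = −(6.467)/14300 = -4.5224e-04; σ = Eε = 128000 · -4.5224e-04 = -57.89 MPa.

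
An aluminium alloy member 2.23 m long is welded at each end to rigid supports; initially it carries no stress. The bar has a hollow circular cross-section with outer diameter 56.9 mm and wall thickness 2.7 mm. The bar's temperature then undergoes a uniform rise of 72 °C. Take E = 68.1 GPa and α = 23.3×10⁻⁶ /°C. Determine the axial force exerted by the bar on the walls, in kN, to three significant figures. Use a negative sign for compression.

-52.5 kN

Free thermal expansion αLΔT = 23.3e-6 · 2230 · 72 = 3.741 mm.
The walls impose strain ε = −(3.741)/2230 = -1.6776e-03; σ = Eε = 68100 · -1.6776e-03 = -114.2 MPa.
Wall reaction R = σ·A = -114.2·459.7 = -52520 N = -52.52 kN.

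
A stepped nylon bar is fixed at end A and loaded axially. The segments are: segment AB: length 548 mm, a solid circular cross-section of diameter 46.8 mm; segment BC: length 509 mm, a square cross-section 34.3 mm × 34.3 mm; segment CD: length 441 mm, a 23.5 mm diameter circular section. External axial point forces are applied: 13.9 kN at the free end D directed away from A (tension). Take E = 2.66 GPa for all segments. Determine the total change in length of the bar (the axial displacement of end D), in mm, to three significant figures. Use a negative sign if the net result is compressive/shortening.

9.24 mm

Internal axial forces (sectioning from the free end, tension +): N_CD = 13.9 kN, N_BC = 13.9 kN, N_AB = 13.9 kN.
A_AB = 1720 mm².
A_BC = 1176 mm².
A_CD = 433.7 mm².
δ_AB = 13900·548/(1720·2660) = 1.665 mm
δ_BC = 13900·509/(1176·2660) = 2.261 mm
δ_CD = 13900·441/(433.7·2660) = 5.313 mm
δ = Σδ_i = 9.239 mm.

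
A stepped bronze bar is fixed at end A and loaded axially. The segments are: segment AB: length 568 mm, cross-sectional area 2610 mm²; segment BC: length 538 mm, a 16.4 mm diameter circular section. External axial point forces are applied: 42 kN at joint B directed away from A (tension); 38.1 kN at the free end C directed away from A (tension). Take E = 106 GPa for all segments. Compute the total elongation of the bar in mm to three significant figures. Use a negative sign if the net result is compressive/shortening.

Internal axial forces (sectioning from the free end, tension +): N_BC = 38.1 kN, N_AB = 80.1 kN.
A_BC = 211.2 mm².
δ_AB = 80100·568/(2610·106000) = 0.1645 mm
δ_BC = 38100·538/(211.2·106000) = 0.9154 mm
δ = Σδ_i = 1.08 mm.

1.08 mm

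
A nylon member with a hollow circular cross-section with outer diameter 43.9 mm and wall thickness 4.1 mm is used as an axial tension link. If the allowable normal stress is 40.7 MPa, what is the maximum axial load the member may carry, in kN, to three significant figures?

20.9 kN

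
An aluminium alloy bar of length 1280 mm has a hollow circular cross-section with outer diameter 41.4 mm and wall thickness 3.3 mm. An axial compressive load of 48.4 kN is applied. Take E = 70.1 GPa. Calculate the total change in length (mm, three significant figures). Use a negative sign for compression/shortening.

A = 395 mm².
δ_mech = NL/(AE) = -48400·1280/(395·70100) = -2.237 mm.

-2.24 mm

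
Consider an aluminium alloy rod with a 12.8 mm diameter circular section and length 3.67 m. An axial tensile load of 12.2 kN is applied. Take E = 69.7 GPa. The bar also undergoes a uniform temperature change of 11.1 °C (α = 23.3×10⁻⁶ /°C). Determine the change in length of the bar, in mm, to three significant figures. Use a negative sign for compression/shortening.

A = 128.7 mm².
δ_mech = NL/(AE) = 12200·3670/(128.7·69700) = 4.992 mm.
δ_thermal = αLΔT = 23.3e-6·3670·11.1 = 0.9492 mm.
δ = δ_mech + δ_thermal = 5.941 mm.

5.94 mm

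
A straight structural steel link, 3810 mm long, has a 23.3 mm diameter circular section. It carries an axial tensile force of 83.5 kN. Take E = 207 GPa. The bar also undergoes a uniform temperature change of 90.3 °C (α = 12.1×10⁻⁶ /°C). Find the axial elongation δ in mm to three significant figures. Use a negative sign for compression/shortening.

A = 426.4 mm².
δ_mech = NL/(AE) = 83500·3810/(426.4·207000) = 3.604 mm.
δ_thermal = αLΔT = 12.1e-6·3810·90.3 = 4.163 mm.
δ = δ_mech + δ_thermal = 7.767 mm.

7.77 mm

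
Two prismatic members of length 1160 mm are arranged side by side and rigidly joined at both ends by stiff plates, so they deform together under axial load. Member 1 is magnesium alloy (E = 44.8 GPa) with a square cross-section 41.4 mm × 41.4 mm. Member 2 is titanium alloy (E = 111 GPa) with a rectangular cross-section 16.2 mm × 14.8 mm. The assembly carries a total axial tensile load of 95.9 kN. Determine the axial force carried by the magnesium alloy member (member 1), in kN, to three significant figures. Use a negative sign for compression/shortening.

A_1 = 1714 mm².
A_2 = 239.8 mm².
Equal strain + equilibrium ⇒ each member carries load in proportion to AE: A₁E₁ = 76790000 N, A₂E₂ = 26610000 N, ΣAE = 103400000 N.
F₁ = P·A₁E₁/ΣAE = 95900·76790000/103400000 = 71220 N.

71.2 kN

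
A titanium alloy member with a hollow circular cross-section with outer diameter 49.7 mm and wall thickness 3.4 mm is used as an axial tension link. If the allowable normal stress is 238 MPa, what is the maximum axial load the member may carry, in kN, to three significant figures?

118 kN

A = 494.5 mm².
P_max = σ_allow · A = 238 · 494.5 = 117700 N = 117.7 kN.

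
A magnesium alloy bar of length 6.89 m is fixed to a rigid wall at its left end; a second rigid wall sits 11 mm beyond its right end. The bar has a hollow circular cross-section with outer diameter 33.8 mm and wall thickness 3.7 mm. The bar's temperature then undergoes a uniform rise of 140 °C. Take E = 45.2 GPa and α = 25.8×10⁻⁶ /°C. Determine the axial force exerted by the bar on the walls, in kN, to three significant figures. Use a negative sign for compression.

-31.9 kN

Free thermal expansion αLΔT = 25.8e-6 · 6890 · 140 = 24.89 mm.
The walls engage after the gap closes; constrained expansion = 24.89 − 11 = 13.89 mm.
The walls impose strain ε = −(13.89)/6890 = -2.0155e-03; σ = Eε = 45200 · -2.0155e-03 = -91.1 MPa.
Wall reaction R = σ·A = -91.1·349.9 = -31870 N = -31.87 kN.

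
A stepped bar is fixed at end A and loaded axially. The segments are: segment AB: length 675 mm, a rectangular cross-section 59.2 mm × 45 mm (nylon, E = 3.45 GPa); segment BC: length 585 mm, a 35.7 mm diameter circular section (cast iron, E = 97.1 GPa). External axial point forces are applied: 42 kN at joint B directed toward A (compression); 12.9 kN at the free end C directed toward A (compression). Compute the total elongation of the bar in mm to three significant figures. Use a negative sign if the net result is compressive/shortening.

-4.11 mm

Internal axial forces (sectioning from the free end, tension +): N_BC = -12.9 kN, N_AB = -54.9 kN.
A_AB = 2664 mm².
A_BC = 1001 mm².
δ_AB = -54900·675/(2664·3450) = -4.032 mm
δ_BC = -12900·585/(1001·97100) = -0.07764 mm
δ = Σδ_i = -4.11 mm.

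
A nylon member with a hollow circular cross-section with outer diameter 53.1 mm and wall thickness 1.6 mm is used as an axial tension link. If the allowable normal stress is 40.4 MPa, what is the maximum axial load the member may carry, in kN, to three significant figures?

A = 258.9 mm².
P_max = σ_allow · A = 40.4 · 258.9 = 10460 N = 10.46 kN.

10.5 kN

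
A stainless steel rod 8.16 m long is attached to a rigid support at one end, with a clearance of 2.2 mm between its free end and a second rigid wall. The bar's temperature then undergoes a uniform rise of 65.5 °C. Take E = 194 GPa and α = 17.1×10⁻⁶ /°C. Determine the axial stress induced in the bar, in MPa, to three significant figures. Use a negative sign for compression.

-165 MPa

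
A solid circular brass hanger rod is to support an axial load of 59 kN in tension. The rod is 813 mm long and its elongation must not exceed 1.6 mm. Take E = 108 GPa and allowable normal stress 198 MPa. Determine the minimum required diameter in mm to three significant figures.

19.5 mm

Required area A ≥ P/σ_allow = 59000/198 = 298 mm².
For a solid circular section, d ≥ √(4A/π) = 19.48 mm.
Elongation limit: A ≥ PL/(Eδ_allow) = 59000·813/(108000·1.6) = 277.6 mm² ⇒ d ≥ 18.8 mm.
The stress limit governs.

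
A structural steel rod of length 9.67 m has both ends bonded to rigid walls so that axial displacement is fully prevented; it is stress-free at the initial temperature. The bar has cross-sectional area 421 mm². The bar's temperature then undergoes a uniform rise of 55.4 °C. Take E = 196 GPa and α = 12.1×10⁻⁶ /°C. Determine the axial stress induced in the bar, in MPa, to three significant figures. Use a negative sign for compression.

Free thermal expansion αLΔT = 12.1e-6 · 9670 · 55.4 = 6.482 mm.
The walls impose strain ε = −(6.482)/9670 = -6.7034e-04; σ = Eε = 196000 · -6.7034e-04 = -131.4 MPa.

-131 MPa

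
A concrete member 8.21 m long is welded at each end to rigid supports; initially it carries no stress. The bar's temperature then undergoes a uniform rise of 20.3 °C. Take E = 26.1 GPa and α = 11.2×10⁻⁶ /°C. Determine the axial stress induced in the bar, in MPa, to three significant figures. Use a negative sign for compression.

-5.93 MPa

Free thermal expansion αLΔT = 11.2e-6 · 8210 · 20.3 = 1.867 mm.
The walls impose strain ε = −(1.867)/8210 = -2.2736e-04; σ = Eε = 26100 · -2.2736e-04 = -5.934 MPa.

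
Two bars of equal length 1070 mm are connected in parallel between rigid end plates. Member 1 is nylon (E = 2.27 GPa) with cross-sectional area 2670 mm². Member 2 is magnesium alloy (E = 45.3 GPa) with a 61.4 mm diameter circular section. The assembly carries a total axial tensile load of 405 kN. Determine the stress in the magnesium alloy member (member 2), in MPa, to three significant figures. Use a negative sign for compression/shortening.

131 MPa

A_2 = 2961 mm².
Equal strain + equilibrium ⇒ each member carries load in proportion to AE: A₁E₁ = 6061000 N, A₂E₂ = 134100000 N, ΣAE = 140200000 N.
σ₂ = P·E₂/ΣAE = 405000·45300/140200000 = 130.9 MPa.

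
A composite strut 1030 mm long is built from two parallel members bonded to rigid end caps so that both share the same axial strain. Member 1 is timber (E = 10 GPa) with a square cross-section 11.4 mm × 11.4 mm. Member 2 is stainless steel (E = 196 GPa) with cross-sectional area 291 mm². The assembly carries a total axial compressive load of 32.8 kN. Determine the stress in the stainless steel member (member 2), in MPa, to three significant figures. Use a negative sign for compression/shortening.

A_1 = 130 mm².
Equal strain + equilibrium ⇒ each member carries load in proportion to AE: A₁E₁ = 1300000 N, A₂E₂ = 57040000 N, ΣAE = 58340000 N.
σ₂ = P·E₂/ΣAE = -32800·196000/58340000 = -110.2 MPa.

-110 MPa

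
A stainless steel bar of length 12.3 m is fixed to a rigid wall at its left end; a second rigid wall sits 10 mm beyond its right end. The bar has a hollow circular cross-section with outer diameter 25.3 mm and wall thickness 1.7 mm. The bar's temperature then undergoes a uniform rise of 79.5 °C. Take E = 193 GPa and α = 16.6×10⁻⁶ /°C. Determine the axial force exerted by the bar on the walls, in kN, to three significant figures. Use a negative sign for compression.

-12.3 kN

Free thermal expansion αLΔT = 16.6e-6 · 12300 · 79.5 = 16.23 mm.
The walls engage after the gap closes; constrained expansion = 16.23 − 10 = 6.232 mm.
The walls impose strain ε = −(6.232)/12300 = -5.0669e-04; σ = Eε = 193000 · -5.0669e-04 = -97.79 MPa.
Wall reaction R = σ·A = -97.79·126 = -12330 N = -12.33 kN.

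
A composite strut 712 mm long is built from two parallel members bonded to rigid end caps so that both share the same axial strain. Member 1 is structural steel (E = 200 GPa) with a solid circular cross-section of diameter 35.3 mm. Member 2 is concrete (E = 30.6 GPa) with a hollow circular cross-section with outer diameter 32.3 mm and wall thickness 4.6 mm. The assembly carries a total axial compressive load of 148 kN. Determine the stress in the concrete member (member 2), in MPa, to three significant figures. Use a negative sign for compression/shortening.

A_1 = 978.7 mm².
A_2 = 400.3 mm².
Equal strain + equilibrium ⇒ each member carries load in proportion to AE: A₁E₁ = 195700000 N, A₂E₂ = 12250000 N, ΣAE = 208000000 N.
σ₂ = P·E₂/ΣAE = -148000·30600/208000000 = -21.77 MPa.

-21.8 MPa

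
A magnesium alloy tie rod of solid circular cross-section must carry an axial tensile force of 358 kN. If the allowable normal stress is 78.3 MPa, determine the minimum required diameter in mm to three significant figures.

Required area A ≥ P/σ_allow = 358000/78.3 = 4572 mm².
For a solid circular section, d ≥ √(4A/π) = 76.3 mm.

76.3 mm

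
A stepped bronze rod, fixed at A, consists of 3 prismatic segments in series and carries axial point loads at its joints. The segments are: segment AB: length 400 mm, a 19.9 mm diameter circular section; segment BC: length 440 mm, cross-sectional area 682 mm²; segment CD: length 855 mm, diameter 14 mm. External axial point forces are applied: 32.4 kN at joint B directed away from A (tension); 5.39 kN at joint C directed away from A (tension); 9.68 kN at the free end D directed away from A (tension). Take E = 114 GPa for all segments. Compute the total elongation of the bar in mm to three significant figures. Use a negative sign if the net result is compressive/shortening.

Internal axial forces (sectioning from the free end, tension +): N_CD = 9.68 kN, N_BC = 15.07 kN, N_AB = 47.47 kN.
A_AB = 311 mm².
A_CD = 153.9 mm².
δ_AB = 47470·400/(311·114000) = 0.5355 mm
δ_BC = 15070·440/(682·114000) = 0.08529 mm
δ_CD = 9680·855/(153.9·114000) = 0.4716 mm
δ = Σδ_i = 1.092 mm.

1.09 mm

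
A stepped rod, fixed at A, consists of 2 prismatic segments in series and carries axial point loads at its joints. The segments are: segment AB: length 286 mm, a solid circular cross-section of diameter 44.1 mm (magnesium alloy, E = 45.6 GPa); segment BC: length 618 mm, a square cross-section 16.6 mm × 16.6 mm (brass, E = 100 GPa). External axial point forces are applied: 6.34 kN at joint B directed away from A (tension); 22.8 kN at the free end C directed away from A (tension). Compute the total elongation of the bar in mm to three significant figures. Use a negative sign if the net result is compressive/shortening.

0.631 mm

Internal axial forces (sectioning from the free end, tension +): N_BC = 22.8 kN, N_AB = 29.14 kN.
A_AB = 1527 mm².
A_BC = 275.6 mm².
δ_AB = 29140·286/(1527·45600) = 0.1197 mm
δ_BC = 22800·618/(275.6·100000) = 0.5113 mm
δ = Σδ_i = 0.631 mm.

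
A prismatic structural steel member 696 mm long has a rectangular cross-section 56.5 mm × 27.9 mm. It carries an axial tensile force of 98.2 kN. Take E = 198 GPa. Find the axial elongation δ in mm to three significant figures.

0.219 mm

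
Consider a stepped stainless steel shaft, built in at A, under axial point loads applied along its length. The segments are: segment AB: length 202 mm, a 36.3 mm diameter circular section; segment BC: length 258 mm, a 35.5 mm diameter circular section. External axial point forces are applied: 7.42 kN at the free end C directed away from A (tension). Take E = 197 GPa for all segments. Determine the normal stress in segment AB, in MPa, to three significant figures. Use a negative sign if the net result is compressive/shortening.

7.17 MPa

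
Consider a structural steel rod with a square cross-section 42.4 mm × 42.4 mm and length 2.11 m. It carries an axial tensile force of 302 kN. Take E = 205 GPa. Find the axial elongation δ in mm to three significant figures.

A = 1798 mm².
δ_mech = NL/(AE) = 302000·2110/(1798·205000) = 1.729 mm.

1.73 mm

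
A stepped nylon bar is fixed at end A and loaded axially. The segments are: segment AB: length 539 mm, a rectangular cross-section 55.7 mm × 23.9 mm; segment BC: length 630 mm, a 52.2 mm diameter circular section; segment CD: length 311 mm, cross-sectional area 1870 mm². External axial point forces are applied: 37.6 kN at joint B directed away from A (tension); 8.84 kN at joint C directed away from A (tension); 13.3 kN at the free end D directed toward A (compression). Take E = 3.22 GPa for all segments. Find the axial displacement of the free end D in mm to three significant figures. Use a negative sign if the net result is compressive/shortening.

Internal axial forces (sectioning from the free end, tension +): N_CD = -13.3 kN, N_BC = -4.46 kN, N_AB = 33.14 kN.
A_AB = 1331 mm².
A_BC = 2140 mm².
δ_AB = 33140·539/(1331·3220) = 4.167 mm
δ_BC = -4460·630/(2140·3220) = -0.4077 mm
δ_CD = -13300·311/(1870·3220) = -0.6869 mm
δ = Σδ_i = 3.072 mm.

3.07 mm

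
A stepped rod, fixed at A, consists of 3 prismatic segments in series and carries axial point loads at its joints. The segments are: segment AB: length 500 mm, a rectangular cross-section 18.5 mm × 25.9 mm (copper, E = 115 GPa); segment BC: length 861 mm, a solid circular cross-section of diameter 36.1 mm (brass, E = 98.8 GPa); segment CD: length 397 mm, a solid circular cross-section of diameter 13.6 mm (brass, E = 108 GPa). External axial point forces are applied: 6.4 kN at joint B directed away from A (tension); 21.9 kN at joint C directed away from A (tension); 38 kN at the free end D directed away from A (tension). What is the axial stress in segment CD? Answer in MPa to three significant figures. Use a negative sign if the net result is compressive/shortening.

262 MPa

Internal axial forces (sectioning from the free end, tension +): N_CD = 38 kN, N_BC = 59.9 kN, N_AB = 66.3 kN.
A_CD = 145.3 mm².
σ_CD = N_CD/A_CD = 38000/145.3 = 261.6 MPa.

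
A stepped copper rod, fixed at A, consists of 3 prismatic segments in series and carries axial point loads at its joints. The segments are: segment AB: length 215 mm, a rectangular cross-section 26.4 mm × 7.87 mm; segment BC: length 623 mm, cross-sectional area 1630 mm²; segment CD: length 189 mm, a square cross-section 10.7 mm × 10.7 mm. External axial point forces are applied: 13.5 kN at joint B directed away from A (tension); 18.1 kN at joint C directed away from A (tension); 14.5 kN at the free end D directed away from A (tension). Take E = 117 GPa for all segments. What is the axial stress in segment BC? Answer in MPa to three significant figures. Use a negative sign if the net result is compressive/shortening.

20.0 MPa

Internal axial forces (sectioning from the free end, tension +): N_CD = 14.5 kN, N_BC = 32.6 kN, N_AB = 46.1 kN.
σ_BC = N_BC/A_BC = 32600/1630 = 20 MPa.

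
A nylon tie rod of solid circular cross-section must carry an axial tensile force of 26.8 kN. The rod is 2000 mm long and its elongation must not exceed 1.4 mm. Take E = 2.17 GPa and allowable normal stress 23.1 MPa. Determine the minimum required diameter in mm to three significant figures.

150 mm

Required area A ≥ P/σ_allow = 26800/23.1 = 1160 mm².
For a solid circular section, d ≥ √(4A/π) = 38.43 mm.
Elongation limit: A ≥ PL/(Eδ_allow) = 26800·2000/(2170·1.4) = 17640 mm² ⇒ d ≥ 149.9 mm.
The elongation limit governs.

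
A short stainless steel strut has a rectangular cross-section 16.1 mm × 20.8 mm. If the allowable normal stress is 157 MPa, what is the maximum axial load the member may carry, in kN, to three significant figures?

52.6 kN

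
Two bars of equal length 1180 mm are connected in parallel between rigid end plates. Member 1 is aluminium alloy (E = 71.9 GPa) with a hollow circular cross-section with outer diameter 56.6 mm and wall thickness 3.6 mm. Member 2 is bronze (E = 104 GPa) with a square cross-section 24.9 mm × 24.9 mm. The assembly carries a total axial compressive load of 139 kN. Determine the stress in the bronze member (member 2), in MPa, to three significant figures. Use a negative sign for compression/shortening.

-134 MPa

A_1 = 599.4 mm².
A_2 = 620 mm².
Equal strain + equilibrium ⇒ each member carries load in proportion to AE: A₁E₁ = 43100000 N, A₂E₂ = 64480000 N, ΣAE = 107600000 N.
σ₂ = P·E₂/ΣAE = -139000·104000/107600000 = -134.4 MPa.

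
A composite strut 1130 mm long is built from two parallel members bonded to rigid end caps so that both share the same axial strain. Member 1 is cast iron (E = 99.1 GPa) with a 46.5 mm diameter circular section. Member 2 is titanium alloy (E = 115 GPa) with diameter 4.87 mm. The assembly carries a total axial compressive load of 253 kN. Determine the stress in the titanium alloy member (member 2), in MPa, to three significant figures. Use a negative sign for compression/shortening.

A_1 = 1698 mm².
A_2 = 18.63 mm².
Equal strain + equilibrium ⇒ each member carries load in proportion to AE: A₁E₁ = 168300000 N, A₂E₂ = 2142000 N, ΣAE = 170400000 N.
σ₂ = P·E₂/ΣAE = -253000·115000/170400000 = -170.7 MPa.

-171 MPa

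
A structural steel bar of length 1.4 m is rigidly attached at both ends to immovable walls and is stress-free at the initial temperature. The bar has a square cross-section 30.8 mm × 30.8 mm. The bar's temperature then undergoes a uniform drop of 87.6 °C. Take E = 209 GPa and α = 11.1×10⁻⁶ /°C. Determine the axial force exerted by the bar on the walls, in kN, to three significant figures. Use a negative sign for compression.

Free thermal expansion αLΔT = 11.1e-6 · 1400 · -87.6 = -1.361 mm.
The walls impose strain ε = −(-1.361)/1400 = 9.7236e-04; σ = Eε = 209000 · 9.7236e-04 = 203.2 MPa.
Wall reaction R = σ·A = 203.2·948.6 = 192800 N = 192.8 kN.

193 kN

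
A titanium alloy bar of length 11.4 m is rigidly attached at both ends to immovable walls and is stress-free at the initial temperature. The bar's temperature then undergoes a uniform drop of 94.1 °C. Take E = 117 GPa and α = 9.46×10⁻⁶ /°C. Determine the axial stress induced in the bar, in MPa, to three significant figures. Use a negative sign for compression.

Free thermal expansion αLΔT = 9.46e-6 · 11400 · -94.1 = -10.15 mm.
The walls impose strain ε = −(-10.15)/11400 = 8.9019e-04; σ = Eε = 117000 · 8.9019e-04 = 104.2 MPa.

104 MPa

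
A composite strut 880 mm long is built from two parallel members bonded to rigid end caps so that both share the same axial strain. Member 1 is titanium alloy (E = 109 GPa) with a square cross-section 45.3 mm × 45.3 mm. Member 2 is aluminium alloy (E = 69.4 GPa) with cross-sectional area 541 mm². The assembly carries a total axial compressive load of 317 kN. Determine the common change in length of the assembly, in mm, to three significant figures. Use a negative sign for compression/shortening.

A_1 = 2052 mm².
Equal strain + equilibrium ⇒ each member carries load in proportion to AE: A₁E₁ = 223700000 N, A₂E₂ = 37550000 N, ΣAE = 261200000 N.
δ = PL/ΣAE = -317000·880/261200000 = -1.068 mm.

-1.07 mm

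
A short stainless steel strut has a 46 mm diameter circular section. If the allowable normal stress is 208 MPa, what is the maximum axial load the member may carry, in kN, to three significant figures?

346 kN

A = 1662 mm².
P_max = σ_allow · A = 208 · 1662 = 345700 N = 345.7 kN.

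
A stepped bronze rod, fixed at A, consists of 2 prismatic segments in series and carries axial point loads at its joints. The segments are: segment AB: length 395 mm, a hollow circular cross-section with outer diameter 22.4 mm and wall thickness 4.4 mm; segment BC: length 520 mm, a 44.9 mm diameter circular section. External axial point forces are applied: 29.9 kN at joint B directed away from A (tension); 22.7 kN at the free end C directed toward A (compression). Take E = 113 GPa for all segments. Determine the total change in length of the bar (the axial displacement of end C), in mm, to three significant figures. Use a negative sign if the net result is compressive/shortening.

Internal axial forces (sectioning from the free end, tension +): N_BC = -22.7 kN, N_AB = 7.2 kN.
A_AB = 248.8 mm².
A_BC = 1583 mm².
δ_AB = 7200·395/(248.8·113000) = 0.1012 mm
δ_BC = -22700·520/(1583·113000) = -0.06597 mm
δ = Σδ_i = 0.03518 mm.

0.0352 mm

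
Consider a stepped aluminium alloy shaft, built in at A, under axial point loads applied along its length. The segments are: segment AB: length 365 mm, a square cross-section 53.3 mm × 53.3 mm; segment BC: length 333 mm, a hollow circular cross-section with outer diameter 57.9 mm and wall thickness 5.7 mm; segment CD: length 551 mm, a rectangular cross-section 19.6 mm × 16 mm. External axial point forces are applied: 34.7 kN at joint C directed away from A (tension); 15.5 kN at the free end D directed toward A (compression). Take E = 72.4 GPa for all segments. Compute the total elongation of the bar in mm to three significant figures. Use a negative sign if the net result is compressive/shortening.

-0.248 mm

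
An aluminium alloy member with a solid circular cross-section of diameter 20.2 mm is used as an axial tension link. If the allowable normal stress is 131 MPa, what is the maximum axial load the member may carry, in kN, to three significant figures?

42.0 kN

A = 320.5 mm².
P_max = σ_allow · A = 131 · 320.5 = 41980 N = 41.98 kN.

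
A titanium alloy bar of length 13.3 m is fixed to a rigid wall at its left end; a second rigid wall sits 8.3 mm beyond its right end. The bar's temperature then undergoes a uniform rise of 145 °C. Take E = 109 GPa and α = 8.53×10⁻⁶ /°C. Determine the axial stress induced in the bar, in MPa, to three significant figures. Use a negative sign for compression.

-66.8 MPa

Free thermal expansion αLΔT = 8.53e-6 · 13300 · 145 = 16.45 mm.
The walls engage after the gap closes; constrained expansion = 16.45 − 8.3 = 8.15 mm.
The walls impose strain ε = −(8.15)/13300 = -6.1279e-04; σ = Eε = 109000 · -6.1279e-04 = -66.79 MPa.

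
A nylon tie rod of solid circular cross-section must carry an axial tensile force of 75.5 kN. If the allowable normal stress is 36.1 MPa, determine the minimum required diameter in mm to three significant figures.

Required area A ≥ P/σ_allow = 75500/36.1 = 2091 mm².
For a solid circular section, d ≥ √(4A/π) = 51.6 mm.

51.6 mm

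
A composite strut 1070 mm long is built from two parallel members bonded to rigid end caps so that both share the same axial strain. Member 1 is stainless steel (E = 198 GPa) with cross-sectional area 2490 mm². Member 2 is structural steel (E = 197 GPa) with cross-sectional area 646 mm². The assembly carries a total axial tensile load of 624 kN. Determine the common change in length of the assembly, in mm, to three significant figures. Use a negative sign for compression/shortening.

1.08 mm

Equal strain + equilibrium ⇒ each member carries load in proportion to AE: A₁E₁ = 493000000 N, A₂E₂ = 127300000 N, ΣAE = 620300000 N.
δ = PL/ΣAE = 624000·1070/620300000 = 1.076 mm.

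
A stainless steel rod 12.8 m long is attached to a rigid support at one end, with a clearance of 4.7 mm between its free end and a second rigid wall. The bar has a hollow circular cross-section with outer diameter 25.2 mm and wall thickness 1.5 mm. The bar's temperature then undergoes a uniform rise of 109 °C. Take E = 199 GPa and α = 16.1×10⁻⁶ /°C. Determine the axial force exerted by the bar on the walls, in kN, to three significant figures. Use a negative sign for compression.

Free thermal expansion αLΔT = 16.1e-6 · 12800 · 109 = 22.46 mm.
The walls engage after the gap closes; constrained expansion = 22.46 − 4.7 = 17.76 mm.
The walls impose strain ε = −(17.76)/12800 = -1.3877e-03; σ = Eε = 199000 · -1.3877e-03 = -276.2 MPa.
Wall reaction R = σ·A = -276.2·111.7 = -30840 N = -30.84 kN.

-30.8 kN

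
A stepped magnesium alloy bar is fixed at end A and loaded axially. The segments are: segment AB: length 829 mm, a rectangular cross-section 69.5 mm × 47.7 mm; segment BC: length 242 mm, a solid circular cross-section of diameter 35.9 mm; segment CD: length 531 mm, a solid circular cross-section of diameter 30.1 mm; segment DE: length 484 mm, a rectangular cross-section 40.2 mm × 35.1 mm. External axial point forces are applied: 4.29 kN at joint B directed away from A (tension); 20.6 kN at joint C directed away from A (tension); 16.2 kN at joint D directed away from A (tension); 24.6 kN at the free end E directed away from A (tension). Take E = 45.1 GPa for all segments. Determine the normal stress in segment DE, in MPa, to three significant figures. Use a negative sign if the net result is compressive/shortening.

17.4 MPa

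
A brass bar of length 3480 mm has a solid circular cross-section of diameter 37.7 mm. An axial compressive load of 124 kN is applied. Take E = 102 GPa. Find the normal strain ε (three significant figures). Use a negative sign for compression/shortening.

A = 1116 mm².
σ = N/A = -111.1 MPa; ε = σ/E = -111.1/102000 = -1.089e-03.

-0.00109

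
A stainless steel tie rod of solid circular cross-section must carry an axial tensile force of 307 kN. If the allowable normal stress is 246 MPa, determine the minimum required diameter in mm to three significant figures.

39.9 mm

Required area A ≥ P/σ_allow = 307000/246 = 1248 mm².
For a solid circular section, d ≥ √(4A/π) = 39.86 mm.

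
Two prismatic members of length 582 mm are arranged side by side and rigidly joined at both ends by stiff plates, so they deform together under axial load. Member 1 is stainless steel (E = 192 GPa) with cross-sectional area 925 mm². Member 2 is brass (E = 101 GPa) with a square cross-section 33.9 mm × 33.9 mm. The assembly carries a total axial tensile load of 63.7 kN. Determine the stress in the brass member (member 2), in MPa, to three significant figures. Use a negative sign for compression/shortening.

21.9 MPa

A_2 = 1149 mm².
Equal strain + equilibrium ⇒ each member carries load in proportion to AE: A₁E₁ = 177600000 N, A₂E₂ = 116100000 N, ΣAE = 293700000 N.
σ₂ = P·E₂/ΣAE = 63700·101000/293700000 = 21.91 MPa.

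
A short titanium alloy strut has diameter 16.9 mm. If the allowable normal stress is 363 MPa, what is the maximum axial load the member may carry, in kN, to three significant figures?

81.4 kN

A = 224.3 mm².
P_max = σ_allow · A = 363 · 224.3 = 81430 N = 81.43 kN.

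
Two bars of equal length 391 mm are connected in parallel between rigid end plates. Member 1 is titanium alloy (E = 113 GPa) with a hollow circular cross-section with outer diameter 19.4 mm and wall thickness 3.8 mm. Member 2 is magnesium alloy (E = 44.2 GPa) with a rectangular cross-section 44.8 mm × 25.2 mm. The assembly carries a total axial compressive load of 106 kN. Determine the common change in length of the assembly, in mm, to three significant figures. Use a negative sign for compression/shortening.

-0.584 mm

A_1 = 186.2 mm².
A_2 = 1129 mm².
Equal strain + equilibrium ⇒ each member carries load in proportion to AE: A₁E₁ = 21040000 N, A₂E₂ = 49900000 N, ΣAE = 70940000 N.
δ = PL/ΣAE = -106000·391/70940000 = -0.5842 mm.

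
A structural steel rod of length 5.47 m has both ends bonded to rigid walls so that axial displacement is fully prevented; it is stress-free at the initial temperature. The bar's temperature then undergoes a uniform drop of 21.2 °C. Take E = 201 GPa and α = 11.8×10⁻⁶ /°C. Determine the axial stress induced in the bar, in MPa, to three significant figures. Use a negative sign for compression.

50.3 MPa

Free thermal expansion αLΔT = 11.8e-6 · 5470 · -21.2 = -1.368 mm.
The walls impose strain ε = −(-1.368)/5470 = 2.5016e-04; σ = Eε = 201000 · 2.5016e-04 = 50.28 MPa.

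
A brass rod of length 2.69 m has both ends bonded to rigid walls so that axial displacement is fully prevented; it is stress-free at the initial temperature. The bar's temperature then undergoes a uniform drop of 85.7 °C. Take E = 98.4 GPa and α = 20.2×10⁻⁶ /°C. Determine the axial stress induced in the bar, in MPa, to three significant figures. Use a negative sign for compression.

Free thermal expansion αLΔT = 20.2e-6 · 2690 · -85.7 = -4.657 mm.
The walls impose strain ε = −(-4.657)/2690 = 1.7311e-03; σ = Eε = 98400 · 1.7311e-03 = 170.3 MPa.

170 MPa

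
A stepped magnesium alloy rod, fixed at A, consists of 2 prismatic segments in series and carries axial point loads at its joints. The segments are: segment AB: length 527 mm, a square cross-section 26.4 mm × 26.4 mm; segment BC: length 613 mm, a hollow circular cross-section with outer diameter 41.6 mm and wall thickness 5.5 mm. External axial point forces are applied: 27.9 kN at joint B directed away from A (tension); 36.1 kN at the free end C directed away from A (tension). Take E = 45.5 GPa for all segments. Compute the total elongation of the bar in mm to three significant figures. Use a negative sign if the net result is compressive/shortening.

Internal axial forces (sectioning from the free end, tension +): N_BC = 36.1 kN, N_AB = 64 kN.
A_AB = 697 mm².
A_BC = 623.8 mm².
δ_AB = 64000·527/(697·45500) = 1.064 mm
δ_BC = 36100·613/(623.8·45500) = 0.7797 mm
δ = Σδ_i = 1.843 mm.

1.84 mm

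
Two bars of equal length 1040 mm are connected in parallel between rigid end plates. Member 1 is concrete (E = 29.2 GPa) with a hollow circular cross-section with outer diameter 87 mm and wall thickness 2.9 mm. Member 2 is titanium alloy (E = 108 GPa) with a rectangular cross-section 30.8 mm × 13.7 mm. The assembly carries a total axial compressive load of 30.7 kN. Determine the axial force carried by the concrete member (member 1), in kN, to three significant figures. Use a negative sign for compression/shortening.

-10.1 kN

A_1 = 766.2 mm².
A_2 = 422 mm².
Equal strain + equilibrium ⇒ each member carries load in proportion to AE: A₁E₁ = 22370000 N, A₂E₂ = 45570000 N, ΣAE = 67940000 N.
F₁ = P·A₁E₁/ΣAE = -30700·22370000/67940000 = -10110 N.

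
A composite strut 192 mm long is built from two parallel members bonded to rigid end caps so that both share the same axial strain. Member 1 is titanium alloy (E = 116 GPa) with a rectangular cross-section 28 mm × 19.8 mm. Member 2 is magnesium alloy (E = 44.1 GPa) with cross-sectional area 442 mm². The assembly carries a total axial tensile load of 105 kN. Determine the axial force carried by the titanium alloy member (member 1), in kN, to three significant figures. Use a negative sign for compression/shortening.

80.6 kN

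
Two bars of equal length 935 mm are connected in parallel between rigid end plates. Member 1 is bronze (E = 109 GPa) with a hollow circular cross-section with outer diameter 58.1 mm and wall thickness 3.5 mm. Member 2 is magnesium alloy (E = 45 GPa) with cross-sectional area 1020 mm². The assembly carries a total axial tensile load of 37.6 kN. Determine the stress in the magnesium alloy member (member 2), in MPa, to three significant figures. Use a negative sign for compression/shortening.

15.2 MPa

A_1 = 600.4 mm².
Equal strain + equilibrium ⇒ each member carries load in proportion to AE: A₁E₁ = 65440000 N, A₂E₂ = 45900000 N, ΣAE = 111300000 N.
σ₂ = P·E₂/ΣAE = 37600·45000/111300000 = 15.2 MPa.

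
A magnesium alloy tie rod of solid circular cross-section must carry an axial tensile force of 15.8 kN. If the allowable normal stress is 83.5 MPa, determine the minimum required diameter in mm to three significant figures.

Required area A ≥ P/σ_allow = 15800/83.5 = 189.2 mm².
For a solid circular section, d ≥ √(4A/π) = 15.52 mm.

15.5 mm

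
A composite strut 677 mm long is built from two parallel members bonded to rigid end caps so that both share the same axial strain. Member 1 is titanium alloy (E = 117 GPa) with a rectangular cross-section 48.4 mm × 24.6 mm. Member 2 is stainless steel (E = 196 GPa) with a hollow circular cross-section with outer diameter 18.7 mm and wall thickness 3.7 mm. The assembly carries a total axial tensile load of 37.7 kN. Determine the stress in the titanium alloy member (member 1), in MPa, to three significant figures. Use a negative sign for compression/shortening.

A_1 = 1191 mm².
A_2 = 174.4 mm².
Equal strain + equilibrium ⇒ each member carries load in proportion to AE: A₁E₁ = 139300000 N, A₂E₂ = 34170000 N, ΣAE = 173500000 N.
σ₁ = P·E₁/ΣAE = 37700·117000/173500000 = 25.43 MPa.

25.4 MPa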